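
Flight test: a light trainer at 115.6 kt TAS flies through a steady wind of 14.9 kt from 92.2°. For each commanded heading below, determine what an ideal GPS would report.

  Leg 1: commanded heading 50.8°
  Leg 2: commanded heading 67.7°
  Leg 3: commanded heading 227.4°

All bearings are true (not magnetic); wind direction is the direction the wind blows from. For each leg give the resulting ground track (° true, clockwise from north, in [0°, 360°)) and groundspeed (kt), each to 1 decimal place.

Leg 1: heading 50.8°; drift -5.4° → track 45.4°, groundspeed 104.9 kt
Leg 2: heading 67.7°; drift -3.5° → track 64.2°, groundspeed 102.2 kt
Leg 3: heading 227.4°; drift +4.8° → track 232.2°, groundspeed 126.6 kt

Leg 1: track=45.4°, groundspeed=104.9 kt
Leg 2: track=64.2°, groundspeed=102.2 kt
Leg 3: track=232.2°, groundspeed=126.6 kt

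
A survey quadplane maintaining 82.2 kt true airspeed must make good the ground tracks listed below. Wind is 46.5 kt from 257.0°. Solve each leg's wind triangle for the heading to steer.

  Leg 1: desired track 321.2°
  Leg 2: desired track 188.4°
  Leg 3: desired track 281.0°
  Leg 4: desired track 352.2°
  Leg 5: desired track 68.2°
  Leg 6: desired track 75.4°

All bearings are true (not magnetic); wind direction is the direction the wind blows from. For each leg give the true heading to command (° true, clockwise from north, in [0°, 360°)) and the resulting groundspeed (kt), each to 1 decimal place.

Leg 1: desired track 321.2°; wind correction -30.6° → command heading 290.6°, groundspeed 50.5 kt
Leg 2: desired track 188.4°; wind correction +31.8° → command heading 220.2°, groundspeed 52.9 kt
Leg 3: desired track 281.0°; wind correction -13.3° → command heading 267.7°, groundspeed 37.5 kt
Leg 4: desired track 352.2°; wind correction -34.3° → command heading 317.9°, groundspeed 72.1 kt
Leg 5: desired track 68.2°; wind correction -5.0° → command heading 63.2°, groundspeed 127.8 kt
Leg 6: desired track 75.4°; wind correction -0.9° → command heading 74.5°, groundspeed 128.7 kt

Leg 1: heading=290.6°, groundspeed=50.5 kt
Leg 2: heading=220.2°, groundspeed=52.9 kt
Leg 3: heading=267.7°, groundspeed=37.5 kt
Leg 4: heading=317.9°, groundspeed=72.1 kt
Leg 5: heading=63.2°, groundspeed=127.8 kt
Leg 6: heading=74.5°, groundspeed=128.7 kt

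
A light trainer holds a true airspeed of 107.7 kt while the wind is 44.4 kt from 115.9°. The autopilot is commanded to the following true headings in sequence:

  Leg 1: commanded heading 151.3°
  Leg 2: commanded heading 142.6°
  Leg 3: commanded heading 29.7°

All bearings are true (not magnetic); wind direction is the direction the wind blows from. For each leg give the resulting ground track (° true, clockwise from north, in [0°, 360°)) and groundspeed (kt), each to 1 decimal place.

Leg 1: heading 151.3°; drift +19.8° → track 171.1°, groundspeed 76.0 kt
Leg 2: heading 142.6°; drift +16.3° → track 158.9°, groundspeed 70.9 kt
Leg 3: heading 29.7°; drift -22.9° → track 6.8°, groundspeed 113.7 kt

Leg 1: track=171.1°, groundspeed=76.0 kt
Leg 2: track=158.9°, groundspeed=70.9 kt
Leg 3: track=6.8°, groundspeed=113.7 kt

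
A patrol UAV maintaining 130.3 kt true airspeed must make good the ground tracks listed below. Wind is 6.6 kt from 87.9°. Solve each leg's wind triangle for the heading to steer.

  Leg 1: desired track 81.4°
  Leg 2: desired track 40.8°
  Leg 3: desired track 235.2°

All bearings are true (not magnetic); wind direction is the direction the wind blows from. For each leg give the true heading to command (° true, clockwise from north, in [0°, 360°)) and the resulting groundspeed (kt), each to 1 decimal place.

Leg 1: desired track 81.4°; wind correction +0.3° → command heading 81.7°, groundspeed 123.7 kt
Leg 2: desired track 40.8°; wind correction +2.1° → command heading 42.9°, groundspeed 125.7 kt
Leg 3: desired track 235.2°; wind correction -1.6° → command heading 233.6°, groundspeed 135.8 kt

Leg 1: heading=81.7°, groundspeed=123.7 kt
Leg 2: heading=42.9°, groundspeed=125.7 kt
Leg 3: heading=233.6°, groundspeed=135.8 kt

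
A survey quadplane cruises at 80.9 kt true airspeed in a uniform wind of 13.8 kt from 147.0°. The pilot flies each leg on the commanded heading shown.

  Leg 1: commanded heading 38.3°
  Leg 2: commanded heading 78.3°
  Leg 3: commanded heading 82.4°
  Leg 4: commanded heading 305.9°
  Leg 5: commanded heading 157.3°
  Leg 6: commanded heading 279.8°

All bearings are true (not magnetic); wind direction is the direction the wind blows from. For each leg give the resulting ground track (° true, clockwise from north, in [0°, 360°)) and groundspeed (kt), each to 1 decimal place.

Leg 1: heading 38.3°; drift -8.7° → track 29.6°, groundspeed 86.3 kt
Leg 2: heading 78.3°; drift -9.6° → track 68.7°, groundspeed 77.0 kt
Leg 3: heading 82.4°; drift -9.4° → track 73.0°, groundspeed 76.0 kt
Leg 4: heading 305.9°; drift +3.0° → track 308.9°, groundspeed 93.9 kt
Leg 5: heading 157.3°; drift +2.1° → track 159.4°, groundspeed 67.4 kt
Leg 6: heading 279.8°; drift +6.4° → track 286.2°, groundspeed 90.8 kt

Leg 1: track=29.6°, groundspeed=86.3 kt
Leg 2: track=68.7°, groundspeed=77.0 kt
Leg 3: track=73.0°, groundspeed=76.0 kt
Leg 4: track=308.9°, groundspeed=93.9 kt
Leg 5: track=159.4°, groundspeed=67.4 kt
Leg 6: track=286.2°, groundspeed=90.8 kt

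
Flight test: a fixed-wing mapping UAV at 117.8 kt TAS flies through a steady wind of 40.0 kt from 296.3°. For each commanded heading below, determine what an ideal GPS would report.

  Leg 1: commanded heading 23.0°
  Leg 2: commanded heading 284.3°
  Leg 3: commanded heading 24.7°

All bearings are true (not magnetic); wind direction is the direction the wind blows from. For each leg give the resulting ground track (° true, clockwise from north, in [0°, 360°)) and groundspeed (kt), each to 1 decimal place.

Leg 1: track=42.1°, groundspeed=122.2 kt
Leg 2: track=278.3°, groundspeed=79.1 kt
Leg 3: track=43.6°, groundspeed=123.3 kt

Leg 1: heading 23.0°; drift +19.1° → track 42.1°, groundspeed 122.2 kt
Leg 2: heading 284.3°; drift -6.0° → track 278.3°, groundspeed 79.1 kt
Leg 3: heading 24.7°; drift +18.9° → track 43.6°, groundspeed 123.3 kt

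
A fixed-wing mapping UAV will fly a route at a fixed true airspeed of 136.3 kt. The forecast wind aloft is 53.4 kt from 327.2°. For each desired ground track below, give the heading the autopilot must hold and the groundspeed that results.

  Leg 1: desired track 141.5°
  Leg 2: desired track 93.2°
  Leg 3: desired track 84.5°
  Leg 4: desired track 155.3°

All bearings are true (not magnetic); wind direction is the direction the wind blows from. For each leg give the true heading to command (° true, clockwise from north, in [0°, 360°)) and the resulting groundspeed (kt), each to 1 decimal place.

Leg 1: desired track 141.5°; wind correction -2.2° → command heading 139.3°, groundspeed 189.3 kt
Leg 2: desired track 93.2°; wind correction -18.5° → command heading 74.7°, groundspeed 160.7 kt
Leg 3: desired track 84.5°; wind correction -20.4° → command heading 64.1°, groundspeed 152.3 kt
Leg 4: desired track 155.3°; wind correction +3.2° → command heading 158.5°, groundspeed 189.0 kt

Leg 1: heading=139.3°, groundspeed=189.3 kt
Leg 2: heading=74.7°, groundspeed=160.7 kt
Leg 3: heading=64.1°, groundspeed=152.3 kt
Leg 4: heading=158.5°, groundspeed=189.0 kt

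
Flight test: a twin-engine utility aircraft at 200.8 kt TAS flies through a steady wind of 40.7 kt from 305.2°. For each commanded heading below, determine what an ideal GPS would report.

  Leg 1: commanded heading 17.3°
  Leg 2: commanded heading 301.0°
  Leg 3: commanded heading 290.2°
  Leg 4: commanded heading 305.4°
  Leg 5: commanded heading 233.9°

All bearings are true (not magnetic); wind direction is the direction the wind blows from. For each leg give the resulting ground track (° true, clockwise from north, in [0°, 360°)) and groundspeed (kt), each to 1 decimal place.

Leg 1: heading 17.3°; drift +11.6° → track 28.9°, groundspeed 192.2 kt
Leg 2: heading 301.0°; drift -1.1° → track 299.9°, groundspeed 160.2 kt
Leg 3: heading 290.2°; drift -3.7° → track 286.5°, groundspeed 161.8 kt
Leg 4: heading 305.4°; drift +0.1° → track 305.5°, groundspeed 160.1 kt
Leg 5: heading 233.9°; drift -11.6° → track 222.3°, groundspeed 191.7 kt

Leg 1: track=28.9°, groundspeed=192.2 kt
Leg 2: track=299.9°, groundspeed=160.2 kt
Leg 3: track=286.5°, groundspeed=161.8 kt
Leg 4: track=305.5°, groundspeed=160.1 kt
Leg 5: track=222.3°, groundspeed=191.7 kt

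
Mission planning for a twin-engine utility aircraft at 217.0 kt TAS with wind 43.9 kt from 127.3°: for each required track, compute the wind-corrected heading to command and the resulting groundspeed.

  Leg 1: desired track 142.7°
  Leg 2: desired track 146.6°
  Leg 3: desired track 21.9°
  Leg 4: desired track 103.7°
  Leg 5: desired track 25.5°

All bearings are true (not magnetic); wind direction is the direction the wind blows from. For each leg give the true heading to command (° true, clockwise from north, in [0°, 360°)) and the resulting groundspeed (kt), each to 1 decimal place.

Leg 1: desired track 142.7°; wind correction -3.1° → command heading 139.6°, groundspeed 174.4 kt
Leg 2: desired track 146.6°; wind correction -3.8° → command heading 142.8°, groundspeed 175.1 kt
Leg 3: desired track 21.9°; wind correction +11.2° → command heading 33.1°, groundspeed 224.5 kt
Leg 4: desired track 103.7°; wind correction +4.6° → command heading 108.3°, groundspeed 176.1 kt
Leg 5: desired track 25.5°; wind correction +11.4° → command heading 36.9°, groundspeed 221.7 kt

Leg 1: heading=139.6°, groundspeed=174.4 kt
Leg 2: heading=142.8°, groundspeed=175.1 kt
Leg 3: heading=33.1°, groundspeed=224.5 kt
Leg 4: heading=108.3°, groundspeed=176.1 kt
Leg 5: heading=36.9°, groundspeed=221.7 kt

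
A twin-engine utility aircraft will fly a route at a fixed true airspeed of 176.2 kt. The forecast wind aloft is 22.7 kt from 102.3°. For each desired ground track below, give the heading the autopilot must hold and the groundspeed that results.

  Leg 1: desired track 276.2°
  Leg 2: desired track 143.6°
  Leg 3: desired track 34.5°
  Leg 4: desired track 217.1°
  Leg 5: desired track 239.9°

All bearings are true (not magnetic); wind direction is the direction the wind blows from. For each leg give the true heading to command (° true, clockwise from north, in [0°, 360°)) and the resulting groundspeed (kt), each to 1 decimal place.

Leg 1: desired track 276.2°; wind correction -0.8° → command heading 275.4°, groundspeed 198.8 kt
Leg 2: desired track 143.6°; wind correction -4.9° → command heading 138.7°, groundspeed 158.5 kt
Leg 3: desired track 34.5°; wind correction +6.9° → command heading 41.4°, groundspeed 166.4 kt
Leg 4: desired track 217.1°; wind correction -6.7° → command heading 210.4°, groundspeed 184.5 kt
Leg 5: desired track 239.9°; wind correction -5.0° → command heading 234.9°, groundspeed 192.3 kt

Leg 1: heading=275.4°, groundspeed=198.8 kt
Leg 2: heading=138.7°, groundspeed=158.5 kt
Leg 3: heading=41.4°, groundspeed=166.4 kt
Leg 4: heading=210.4°, groundspeed=184.5 kt
Leg 5: heading=234.9°, groundspeed=192.3 kt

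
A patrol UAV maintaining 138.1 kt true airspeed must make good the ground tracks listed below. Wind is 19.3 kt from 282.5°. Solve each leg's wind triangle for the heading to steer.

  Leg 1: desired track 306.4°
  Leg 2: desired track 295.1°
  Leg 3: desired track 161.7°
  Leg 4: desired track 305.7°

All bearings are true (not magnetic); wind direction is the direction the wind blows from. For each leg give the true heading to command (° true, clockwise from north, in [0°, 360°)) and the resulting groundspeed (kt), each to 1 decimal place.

Leg 1: desired track 306.4°; wind correction -3.2° → command heading 303.2°, groundspeed 120.2 kt
Leg 2: desired track 295.1°; wind correction -1.7° → command heading 293.4°, groundspeed 119.2 kt
Leg 3: desired track 161.7°; wind correction +6.9° → command heading 168.6°, groundspeed 147.0 kt
Leg 4: desired track 305.7°; wind correction -3.2° → command heading 302.5°, groundspeed 120.2 kt

Leg 1: heading=303.2°, groundspeed=120.2 kt
Leg 2: heading=293.4°, groundspeed=119.2 kt
Leg 3: heading=168.6°, groundspeed=147.0 kt
Leg 4: heading=302.5°, groundspeed=120.2 kt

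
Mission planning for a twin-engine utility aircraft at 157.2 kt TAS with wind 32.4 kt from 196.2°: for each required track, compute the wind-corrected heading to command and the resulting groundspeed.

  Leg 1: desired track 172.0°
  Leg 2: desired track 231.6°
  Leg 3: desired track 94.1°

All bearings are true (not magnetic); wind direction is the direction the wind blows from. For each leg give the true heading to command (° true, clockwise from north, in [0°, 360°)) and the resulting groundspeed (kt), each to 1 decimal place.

Leg 1: desired track 172.0°; wind correction +4.8° → command heading 176.8°, groundspeed 127.1 kt
Leg 2: desired track 231.6°; wind correction -6.9° → command heading 224.7°, groundspeed 129.7 kt
Leg 3: desired track 94.1°; wind correction +11.6° → command heading 105.7°, groundspeed 160.8 kt

Leg 1: heading=176.8°, groundspeed=127.1 kt
Leg 2: heading=224.7°, groundspeed=129.7 kt
Leg 3: heading=105.7°, groundspeed=160.8 kt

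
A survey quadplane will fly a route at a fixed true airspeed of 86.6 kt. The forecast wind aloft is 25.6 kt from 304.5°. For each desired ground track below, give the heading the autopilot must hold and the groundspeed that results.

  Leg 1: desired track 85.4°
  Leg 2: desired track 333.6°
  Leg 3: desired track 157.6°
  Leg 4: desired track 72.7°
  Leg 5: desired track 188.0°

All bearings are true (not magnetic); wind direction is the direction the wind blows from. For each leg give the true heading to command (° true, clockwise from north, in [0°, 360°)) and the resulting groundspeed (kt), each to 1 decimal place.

Leg 1: desired track 85.4°; wind correction -10.7° → command heading 74.7°, groundspeed 104.9 kt
Leg 2: desired track 333.6°; wind correction -8.3° → command heading 325.3°, groundspeed 63.3 kt
Leg 3: desired track 157.6°; wind correction +9.3° → command heading 166.9°, groundspeed 106.9 kt
Leg 4: desired track 72.7°; wind correction -13.4° → command heading 59.3°, groundspeed 100.1 kt
Leg 5: desired track 188.0°; wind correction +15.3° → command heading 203.3°, groundspeed 94.9 kt

Leg 1: heading=74.7°, groundspeed=104.9 kt
Leg 2: heading=325.3°, groundspeed=63.3 kt
Leg 3: heading=166.9°, groundspeed=106.9 kt
Leg 4: heading=59.3°, groundspeed=100.1 kt
Leg 5: heading=203.3°, groundspeed=94.9 kt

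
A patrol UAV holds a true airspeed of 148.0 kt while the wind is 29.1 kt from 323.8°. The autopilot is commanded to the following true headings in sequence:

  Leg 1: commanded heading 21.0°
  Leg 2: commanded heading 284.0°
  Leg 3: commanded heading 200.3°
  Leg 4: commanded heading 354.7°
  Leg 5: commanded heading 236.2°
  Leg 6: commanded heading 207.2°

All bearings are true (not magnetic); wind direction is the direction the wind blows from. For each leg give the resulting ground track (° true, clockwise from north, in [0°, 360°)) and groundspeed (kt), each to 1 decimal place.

Leg 1: heading 21.0°; drift +10.5° → track 31.5°, groundspeed 134.5 kt
Leg 2: heading 284.0°; drift -8.4° → track 275.6°, groundspeed 127.0 kt
Leg 3: heading 200.3°; drift -8.4° → track 191.9°, groundspeed 165.8 kt
Leg 4: heading 354.7°; drift +6.9° → track 1.6°, groundspeed 123.9 kt
Leg 5: heading 236.2°; drift -11.2° → track 225.0°, groundspeed 149.6 kt
Leg 6: heading 207.2°; drift -9.2° → track 198.0°, groundspeed 163.1 kt

Leg 1: track=31.5°, groundspeed=134.5 kt
Leg 2: track=275.6°, groundspeed=127.0 kt
Leg 3: track=191.9°, groundspeed=165.8 kt
Leg 4: track=1.6°, groundspeed=123.9 kt
Leg 5: track=225.0°, groundspeed=149.6 kt
Leg 6: track=198.0°, groundspeed=163.1 kt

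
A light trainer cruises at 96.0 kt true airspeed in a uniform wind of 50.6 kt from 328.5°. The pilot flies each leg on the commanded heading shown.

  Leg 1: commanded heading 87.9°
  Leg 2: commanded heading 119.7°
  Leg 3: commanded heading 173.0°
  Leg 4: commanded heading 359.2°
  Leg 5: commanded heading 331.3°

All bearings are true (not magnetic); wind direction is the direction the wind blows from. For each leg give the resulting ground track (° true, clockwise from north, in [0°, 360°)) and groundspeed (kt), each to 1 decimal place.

Leg 1: heading 87.9°; drift +20.0° → track 107.9°, groundspeed 128.6 kt
Leg 2: heading 119.7°; drift +9.9° → track 129.6°, groundspeed 142.4 kt
Leg 3: heading 173.0°; drift -8.4° → track 164.6°, groundspeed 143.6 kt
Leg 4: heading 359.2°; drift +26.2° → track 25.4°, groundspeed 58.5 kt
Leg 5: heading 331.3°; drift +3.1° → track 334.4°, groundspeed 45.5 kt

Leg 1: track=107.9°, groundspeed=128.6 kt
Leg 2: track=129.6°, groundspeed=142.4 kt
Leg 3: track=164.6°, groundspeed=143.6 kt
Leg 4: track=25.4°, groundspeed=58.5 kt
Leg 5: track=334.4°, groundspeed=45.5 kt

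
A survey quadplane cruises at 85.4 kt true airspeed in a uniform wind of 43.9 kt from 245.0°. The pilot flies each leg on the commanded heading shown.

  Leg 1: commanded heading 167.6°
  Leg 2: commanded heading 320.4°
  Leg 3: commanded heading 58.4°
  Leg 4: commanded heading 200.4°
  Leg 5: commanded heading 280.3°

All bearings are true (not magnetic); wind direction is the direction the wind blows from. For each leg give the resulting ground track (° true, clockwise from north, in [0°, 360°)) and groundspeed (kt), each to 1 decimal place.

Leg 1: track=138.1°, groundspeed=87.1 kt
Leg 2: track=350.1°, groundspeed=85.6 kt
Leg 3: track=60.6°, groundspeed=129.1 kt
Leg 4: track=170.7°, groundspeed=62.3 kt
Leg 5: track=307.4°, groundspeed=55.7 kt

Leg 1: heading 167.6°; drift -29.5° → track 138.1°, groundspeed 87.1 kt
Leg 2: heading 320.4°; drift +29.7° → track 350.1°, groundspeed 85.6 kt
Leg 3: heading 58.4°; drift +2.2° → track 60.6°, groundspeed 129.1 kt
Leg 4: heading 200.4°; drift -29.7° → track 170.7°, groundspeed 62.3 kt
Leg 5: heading 280.3°; drift +27.1° → track 307.4°, groundspeed 55.7 kt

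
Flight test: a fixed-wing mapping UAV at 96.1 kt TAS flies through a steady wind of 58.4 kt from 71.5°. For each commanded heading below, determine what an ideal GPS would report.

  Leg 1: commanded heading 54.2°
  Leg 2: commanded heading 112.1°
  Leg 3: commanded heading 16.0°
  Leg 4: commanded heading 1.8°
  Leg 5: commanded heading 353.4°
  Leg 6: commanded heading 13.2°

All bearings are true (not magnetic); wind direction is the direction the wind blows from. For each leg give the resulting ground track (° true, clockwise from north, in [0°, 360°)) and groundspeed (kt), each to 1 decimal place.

Leg 1: heading 54.2°; drift -23.3° → track 30.9°, groundspeed 43.9 kt
Leg 2: heading 112.1°; drift +36.3° → track 148.4°, groundspeed 64.2 kt
Leg 3: heading 16.0°; drift -37.4° → track 338.6°, groundspeed 79.3 kt
Leg 4: heading 1.8°; drift -35.8° → track 326.0°, groundspeed 93.5 kt
Leg 5: heading 353.4°; drift -34.2° → track 319.2°, groundspeed 101.6 kt
Leg 6: heading 13.2°; drift -37.2° → track 336.0°, groundspeed 82.1 kt

Leg 1: track=30.9°, groundspeed=43.9 kt
Leg 2: track=148.4°, groundspeed=64.2 kt
Leg 3: track=338.6°, groundspeed=79.3 kt
Leg 4: track=326.0°, groundspeed=93.5 kt
Leg 5: track=319.2°, groundspeed=101.6 kt
Leg 6: track=336.0°, groundspeed=82.1 kt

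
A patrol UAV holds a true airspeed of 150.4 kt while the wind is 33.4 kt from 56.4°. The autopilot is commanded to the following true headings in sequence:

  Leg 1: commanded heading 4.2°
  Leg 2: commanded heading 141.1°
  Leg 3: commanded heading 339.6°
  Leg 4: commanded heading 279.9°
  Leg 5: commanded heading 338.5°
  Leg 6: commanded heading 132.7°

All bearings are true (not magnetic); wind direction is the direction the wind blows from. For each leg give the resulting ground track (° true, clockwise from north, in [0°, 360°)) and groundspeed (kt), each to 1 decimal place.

Leg 1: track=352.7°, groundspeed=132.6 kt
Leg 2: track=153.8°, groundspeed=151.0 kt
Leg 3: track=326.8°, groundspeed=146.4 kt
Leg 4: track=272.4°, groundspeed=176.1 kt
Leg 5: track=325.7°, groundspeed=147.1 kt
Leg 6: track=145.5°, groundspeed=146.1 kt

Leg 1: heading 4.2°; drift -11.5° → track 352.7°, groundspeed 132.6 kt
Leg 2: heading 141.1°; drift +12.7° → track 153.8°, groundspeed 151.0 kt
Leg 3: heading 339.6°; drift -12.8° → track 326.8°, groundspeed 146.4 kt
Leg 4: heading 279.9°; drift -7.5° → track 272.4°, groundspeed 176.1 kt
Leg 5: heading 338.5°; drift -12.8° → track 325.7°, groundspeed 147.1 kt
Leg 6: heading 132.7°; drift +12.8° → track 145.5°, groundspeed 146.1 kt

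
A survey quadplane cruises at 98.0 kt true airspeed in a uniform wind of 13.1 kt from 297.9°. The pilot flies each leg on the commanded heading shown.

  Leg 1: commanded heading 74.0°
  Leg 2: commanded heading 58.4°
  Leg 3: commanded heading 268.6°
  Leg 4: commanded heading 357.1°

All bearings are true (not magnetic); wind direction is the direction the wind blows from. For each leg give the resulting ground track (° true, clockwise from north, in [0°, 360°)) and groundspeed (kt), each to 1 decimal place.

Leg 1: heading 74.0°; drift +4.8° → track 78.8°, groundspeed 107.8 kt
Leg 2: heading 58.4°; drift +6.2° → track 64.6°, groundspeed 105.3 kt
Leg 3: heading 268.6°; drift -4.2° → track 264.4°, groundspeed 86.8 kt
Leg 4: heading 357.1°; drift +7.0° → track 4.1°, groundspeed 92.0 kt

Leg 1: track=78.8°, groundspeed=107.8 kt
Leg 2: track=64.6°, groundspeed=105.3 kt
Leg 3: track=264.4°, groundspeed=86.8 kt
Leg 4: track=4.1°, groundspeed=92.0 kt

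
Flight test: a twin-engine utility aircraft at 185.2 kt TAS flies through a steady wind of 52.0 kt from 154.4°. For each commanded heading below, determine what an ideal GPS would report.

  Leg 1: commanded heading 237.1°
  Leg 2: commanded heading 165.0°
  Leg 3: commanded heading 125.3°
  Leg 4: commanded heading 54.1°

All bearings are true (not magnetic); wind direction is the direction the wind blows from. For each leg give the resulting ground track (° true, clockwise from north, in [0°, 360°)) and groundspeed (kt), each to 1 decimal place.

Leg 1: track=253.2°, groundspeed=185.9 kt
Leg 2: track=169.1°, groundspeed=134.4 kt
Leg 3: track=115.0°, groundspeed=142.0 kt
Leg 4: track=39.4°, groundspeed=201.1 kt

Leg 1: heading 237.1°; drift +16.1° → track 253.2°, groundspeed 185.9 kt
Leg 2: heading 165.0°; drift +4.1° → track 169.1°, groundspeed 134.4 kt
Leg 3: heading 125.3°; drift -10.3° → track 115.0°, groundspeed 142.0 kt
Leg 4: heading 54.1°; drift -14.7° → track 39.4°, groundspeed 201.1 kt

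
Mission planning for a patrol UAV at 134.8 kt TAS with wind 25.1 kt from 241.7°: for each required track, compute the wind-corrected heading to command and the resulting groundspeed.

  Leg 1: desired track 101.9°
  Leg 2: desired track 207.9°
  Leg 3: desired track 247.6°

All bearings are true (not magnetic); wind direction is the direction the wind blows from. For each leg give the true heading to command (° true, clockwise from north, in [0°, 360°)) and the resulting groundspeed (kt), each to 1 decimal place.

Leg 1: desired track 101.9°; wind correction +6.9° → command heading 108.8°, groundspeed 153.0 kt
Leg 2: desired track 207.9°; wind correction +5.9° → command heading 213.8°, groundspeed 113.2 kt
Leg 3: desired track 247.6°; wind correction -1.1° → command heading 246.5°, groundspeed 109.8 kt

Leg 1: heading=108.8°, groundspeed=153.0 kt
Leg 2: heading=213.8°, groundspeed=113.2 kt
Leg 3: heading=246.5°, groundspeed=109.8 kt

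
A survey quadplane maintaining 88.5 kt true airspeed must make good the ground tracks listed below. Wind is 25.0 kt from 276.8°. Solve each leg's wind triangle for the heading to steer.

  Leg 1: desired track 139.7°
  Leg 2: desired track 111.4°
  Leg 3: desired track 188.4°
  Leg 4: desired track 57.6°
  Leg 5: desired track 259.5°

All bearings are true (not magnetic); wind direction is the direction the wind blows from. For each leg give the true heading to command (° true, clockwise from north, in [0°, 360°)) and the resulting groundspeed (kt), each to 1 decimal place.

Leg 1: desired track 139.7°; wind correction +11.1° → command heading 150.8°, groundspeed 105.2 kt
Leg 2: desired track 111.4°; wind correction +4.1° → command heading 115.5°, groundspeed 112.5 kt
Leg 3: desired track 188.4°; wind correction +16.4° → command heading 204.8°, groundspeed 84.2 kt
Leg 4: desired track 57.6°; wind correction -10.3° → command heading 47.3°, groundspeed 106.5 kt
Leg 5: desired track 259.5°; wind correction +4.8° → command heading 264.3°, groundspeed 64.3 kt

Leg 1: heading=150.8°, groundspeed=105.2 kt
Leg 2: heading=115.5°, groundspeed=112.5 kt
Leg 3: heading=204.8°, groundspeed=84.2 kt
Leg 4: heading=47.3°, groundspeed=106.5 kt
Leg 5: heading=264.3°, groundspeed=64.3 kt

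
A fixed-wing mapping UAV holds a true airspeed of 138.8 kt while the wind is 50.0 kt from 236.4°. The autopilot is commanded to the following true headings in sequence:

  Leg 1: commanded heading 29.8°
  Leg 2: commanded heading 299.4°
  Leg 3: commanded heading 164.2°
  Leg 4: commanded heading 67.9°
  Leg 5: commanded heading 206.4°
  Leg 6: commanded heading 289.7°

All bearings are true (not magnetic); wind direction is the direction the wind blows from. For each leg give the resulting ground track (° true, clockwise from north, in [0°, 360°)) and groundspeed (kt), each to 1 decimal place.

Leg 1: heading 29.8°; drift +7.0° → track 36.8°, groundspeed 184.9 kt
Leg 2: heading 299.4°; drift +21.0° → track 320.4°, groundspeed 124.4 kt
Leg 3: heading 164.2°; drift -21.1° → track 143.1°, groundspeed 132.4 kt
Leg 4: heading 67.9°; drift -3.0° → track 64.9°, groundspeed 188.1 kt
Leg 5: heading 206.4°; drift -14.7° → track 191.7°, groundspeed 98.7 kt
Leg 6: heading 289.7°; drift +20.2° → track 309.9°, groundspeed 116.1 kt

Leg 1: track=36.8°, groundspeed=184.9 kt
Leg 2: track=320.4°, groundspeed=124.4 kt
Leg 3: track=143.1°, groundspeed=132.4 kt
Leg 4: track=64.9°, groundspeed=188.1 kt
Leg 5: track=191.7°, groundspeed=98.7 kt
Leg 6: track=309.9°, groundspeed=116.1 kt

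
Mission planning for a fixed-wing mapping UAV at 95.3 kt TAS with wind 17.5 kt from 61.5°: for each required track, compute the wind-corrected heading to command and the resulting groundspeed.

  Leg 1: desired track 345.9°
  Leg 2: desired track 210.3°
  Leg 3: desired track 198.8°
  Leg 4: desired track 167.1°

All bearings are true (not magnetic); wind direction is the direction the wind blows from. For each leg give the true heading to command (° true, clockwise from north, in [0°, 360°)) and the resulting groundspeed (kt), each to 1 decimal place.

Leg 1: heading=356.1°, groundspeed=89.4 kt
Leg 2: heading=204.8°, groundspeed=109.8 kt
Leg 3: heading=191.6°, groundspeed=107.4 kt
Leg 4: heading=156.9°, groundspeed=98.5 kt

Leg 1: desired track 345.9°; wind correction +10.2° → command heading 356.1°, groundspeed 89.4 kt
Leg 2: desired track 210.3°; wind correction -5.5° → command heading 204.8°, groundspeed 109.8 kt
Leg 3: desired track 198.8°; wind correction -7.2° → command heading 191.6°, groundspeed 107.4 kt
Leg 4: desired track 167.1°; wind correction -10.2° → command heading 156.9°, groundspeed 98.5 kt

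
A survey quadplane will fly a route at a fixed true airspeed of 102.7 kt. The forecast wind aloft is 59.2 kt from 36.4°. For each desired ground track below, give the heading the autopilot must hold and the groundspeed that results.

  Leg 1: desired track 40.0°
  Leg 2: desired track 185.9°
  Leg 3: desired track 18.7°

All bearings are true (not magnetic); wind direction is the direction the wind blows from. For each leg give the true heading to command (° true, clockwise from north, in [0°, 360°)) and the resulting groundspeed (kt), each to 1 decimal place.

Leg 1: heading=37.9°, groundspeed=43.5 kt
Leg 2: heading=168.9°, groundspeed=149.2 kt
Leg 3: heading=28.8°, groundspeed=44.7 kt

Leg 1: desired track 40.0°; wind correction -2.1° → command heading 37.9°, groundspeed 43.5 kt
Leg 2: desired track 185.9°; wind correction -17.0° → command heading 168.9°, groundspeed 149.2 kt
Leg 3: desired track 18.7°; wind correction +10.1° → command heading 28.8°, groundspeed 44.7 kt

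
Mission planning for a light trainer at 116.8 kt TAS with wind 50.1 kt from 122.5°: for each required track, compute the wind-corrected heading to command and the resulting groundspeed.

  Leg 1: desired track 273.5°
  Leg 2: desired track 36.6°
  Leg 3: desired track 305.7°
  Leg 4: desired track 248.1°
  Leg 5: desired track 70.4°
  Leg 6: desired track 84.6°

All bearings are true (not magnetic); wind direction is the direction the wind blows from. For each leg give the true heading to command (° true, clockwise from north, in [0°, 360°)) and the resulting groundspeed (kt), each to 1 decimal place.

Leg 1: heading=261.5°, groundspeed=158.1 kt
Leg 2: heading=61.9°, groundspeed=102.0 kt
Leg 3: heading=307.1°, groundspeed=166.8 kt
Leg 4: heading=227.7°, groundspeed=138.6 kt
Leg 5: heading=90.2°, groundspeed=79.1 kt
Leg 6: heading=99.9°, groundspeed=73.1 kt

Leg 1: desired track 273.5°; wind correction -12.0° → command heading 261.5°, groundspeed 158.1 kt
Leg 2: desired track 36.6°; wind correction +25.3° → command heading 61.9°, groundspeed 102.0 kt
Leg 3: desired track 305.7°; wind correction +1.4° → command heading 307.1°, groundspeed 166.8 kt
Leg 4: desired track 248.1°; wind correction -20.4° → command heading 227.7°, groundspeed 138.6 kt
Leg 5: desired track 70.4°; wind correction +19.8° → command heading 90.2°, groundspeed 79.1 kt
Leg 6: desired track 84.6°; wind correction +15.3° → command heading 99.9°, groundspeed 73.1 kt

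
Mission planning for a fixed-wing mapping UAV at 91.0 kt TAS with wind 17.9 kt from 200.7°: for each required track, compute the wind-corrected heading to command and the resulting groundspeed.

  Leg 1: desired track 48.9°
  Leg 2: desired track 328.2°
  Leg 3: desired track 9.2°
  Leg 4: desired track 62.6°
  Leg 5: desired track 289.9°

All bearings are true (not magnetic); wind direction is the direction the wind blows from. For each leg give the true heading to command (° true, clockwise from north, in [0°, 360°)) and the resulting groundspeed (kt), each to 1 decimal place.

Leg 1: heading=54.2°, groundspeed=106.4 kt
Leg 2: heading=319.2°, groundspeed=100.8 kt
Leg 3: heading=7.0°, groundspeed=108.5 kt
Leg 4: heading=70.1°, groundspeed=103.5 kt
Leg 5: heading=278.6°, groundspeed=89.0 kt

Leg 1: desired track 48.9°; wind correction +5.3° → command heading 54.2°, groundspeed 106.4 kt
Leg 2: desired track 328.2°; wind correction -9.0° → command heading 319.2°, groundspeed 100.8 kt
Leg 3: desired track 9.2°; wind correction -2.2° → command heading 7.0°, groundspeed 108.5 kt
Leg 4: desired track 62.6°; wind correction +7.5° → command heading 70.1°, groundspeed 103.5 kt
Leg 5: desired track 289.9°; wind correction -11.3° → command heading 278.6°, groundspeed 89.0 kt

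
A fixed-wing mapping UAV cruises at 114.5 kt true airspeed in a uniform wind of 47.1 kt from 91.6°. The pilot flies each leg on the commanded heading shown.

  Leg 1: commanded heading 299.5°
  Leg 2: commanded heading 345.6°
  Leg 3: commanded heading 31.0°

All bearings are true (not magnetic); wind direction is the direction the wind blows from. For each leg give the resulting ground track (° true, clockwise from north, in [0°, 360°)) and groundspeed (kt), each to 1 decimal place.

Leg 1: track=291.5°, groundspeed=157.7 kt
Leg 2: track=326.0°, groundspeed=135.3 kt
Leg 3: track=6.8°, groundspeed=100.2 kt

Leg 1: heading 299.5°; drift -8.0° → track 291.5°, groundspeed 157.7 kt
Leg 2: heading 345.6°; drift -19.6° → track 326.0°, groundspeed 135.3 kt
Leg 3: heading 31.0°; drift -24.2° → track 6.8°, groundspeed 100.2 kt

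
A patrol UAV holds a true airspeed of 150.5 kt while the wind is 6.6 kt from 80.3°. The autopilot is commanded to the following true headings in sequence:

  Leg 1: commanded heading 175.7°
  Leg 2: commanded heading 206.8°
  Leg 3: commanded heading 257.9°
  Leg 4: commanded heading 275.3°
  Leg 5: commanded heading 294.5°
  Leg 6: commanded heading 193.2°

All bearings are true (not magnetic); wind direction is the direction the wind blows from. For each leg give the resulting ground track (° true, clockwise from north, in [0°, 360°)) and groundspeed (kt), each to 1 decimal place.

Leg 1: heading 175.7°; drift +2.5° → track 178.2°, groundspeed 151.3 kt
Leg 2: heading 206.8°; drift +2.0° → track 208.8°, groundspeed 154.5 kt
Leg 3: heading 257.9°; drift +0.1° → track 258.0°, groundspeed 157.1 kt
Leg 4: heading 275.3°; drift -0.6° → track 274.7°, groundspeed 156.9 kt
Leg 5: heading 294.5°; drift -1.4° → track 293.1°, groundspeed 156.0 kt
Leg 6: heading 193.2°; drift +2.3° → track 195.5°, groundspeed 153.2 kt

Leg 1: track=178.2°, groundspeed=151.3 kt
Leg 2: track=208.8°, groundspeed=154.5 kt
Leg 3: track=258.0°, groundspeed=157.1 kt
Leg 4: track=274.7°, groundspeed=156.9 kt
Leg 5: track=293.1°, groundspeed=156.0 kt
Leg 6: track=195.5°, groundspeed=153.2 kt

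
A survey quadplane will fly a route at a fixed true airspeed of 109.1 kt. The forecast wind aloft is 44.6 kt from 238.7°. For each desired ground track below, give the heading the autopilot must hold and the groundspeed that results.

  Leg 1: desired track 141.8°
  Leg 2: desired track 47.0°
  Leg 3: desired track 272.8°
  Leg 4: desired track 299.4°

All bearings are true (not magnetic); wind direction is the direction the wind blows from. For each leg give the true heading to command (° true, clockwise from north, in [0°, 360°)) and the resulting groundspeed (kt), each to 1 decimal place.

Leg 1: heading=165.7°, groundspeed=105.1 kt
Leg 2: heading=42.2°, groundspeed=152.4 kt
Leg 3: heading=259.6°, groundspeed=69.3 kt
Leg 4: heading=278.5°, groundspeed=80.1 kt

Leg 1: desired track 141.8°; wind correction +23.9° → command heading 165.7°, groundspeed 105.1 kt
Leg 2: desired track 47.0°; wind correction -4.8° → command heading 42.2°, groundspeed 152.4 kt
Leg 3: desired track 272.8°; wind correction -13.2° → command heading 259.6°, groundspeed 69.3 kt
Leg 4: desired track 299.4°; wind correction -20.9° → command heading 278.5°, groundspeed 80.1 kt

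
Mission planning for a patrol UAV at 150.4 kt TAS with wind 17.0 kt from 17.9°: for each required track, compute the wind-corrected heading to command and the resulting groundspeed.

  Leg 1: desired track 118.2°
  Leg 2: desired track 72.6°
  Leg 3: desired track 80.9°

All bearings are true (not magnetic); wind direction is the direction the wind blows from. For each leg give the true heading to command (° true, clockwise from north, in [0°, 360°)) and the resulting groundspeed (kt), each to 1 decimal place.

Leg 1: heading=111.8°, groundspeed=152.5 kt
Leg 2: heading=67.3°, groundspeed=139.9 kt
Leg 3: heading=75.1°, groundspeed=141.9 kt

Leg 1: desired track 118.2°; wind correction -6.4° → command heading 111.8°, groundspeed 152.5 kt
Leg 2: desired track 72.6°; wind correction -5.3° → command heading 67.3°, groundspeed 139.9 kt
Leg 3: desired track 80.9°; wind correction -5.8° → command heading 75.1°, groundspeed 141.9 kt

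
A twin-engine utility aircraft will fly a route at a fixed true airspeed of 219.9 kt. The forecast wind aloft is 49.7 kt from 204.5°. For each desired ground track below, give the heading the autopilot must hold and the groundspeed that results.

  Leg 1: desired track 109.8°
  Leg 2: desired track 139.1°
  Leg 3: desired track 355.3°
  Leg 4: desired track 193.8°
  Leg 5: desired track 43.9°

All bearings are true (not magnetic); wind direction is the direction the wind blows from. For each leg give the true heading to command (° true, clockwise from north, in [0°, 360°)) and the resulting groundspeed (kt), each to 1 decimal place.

Leg 1: heading=122.8°, groundspeed=218.3 kt
Leg 2: heading=151.0°, groundspeed=194.5 kt
Leg 3: heading=349.0°, groundspeed=261.9 kt
Leg 4: heading=196.2°, groundspeed=170.9 kt
Leg 5: heading=48.2°, groundspeed=266.2 kt

Leg 1: desired track 109.8°; wind correction +13.0° → command heading 122.8°, groundspeed 218.3 kt
Leg 2: desired track 139.1°; wind correction +11.9° → command heading 151.0°, groundspeed 194.5 kt
Leg 3: desired track 355.3°; wind correction -6.3° → command heading 349.0°, groundspeed 261.9 kt
Leg 4: desired track 193.8°; wind correction +2.4° → command heading 196.2°, groundspeed 170.9 kt
Leg 5: desired track 43.9°; wind correction +4.3° → command heading 48.2°, groundspeed 266.2 kt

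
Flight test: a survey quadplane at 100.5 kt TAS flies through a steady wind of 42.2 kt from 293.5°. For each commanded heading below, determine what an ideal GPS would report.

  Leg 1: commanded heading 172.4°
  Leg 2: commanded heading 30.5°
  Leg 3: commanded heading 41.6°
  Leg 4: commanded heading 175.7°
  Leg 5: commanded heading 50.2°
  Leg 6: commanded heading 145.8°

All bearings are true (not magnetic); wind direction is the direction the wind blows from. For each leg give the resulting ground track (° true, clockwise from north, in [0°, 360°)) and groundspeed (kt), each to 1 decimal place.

Leg 1: track=155.9°, groundspeed=127.5 kt
Leg 2: track=52.1°, groundspeed=113.6 kt
Leg 3: track=61.0°, groundspeed=120.5 kt
Leg 4: track=158.4°, groundspeed=125.8 kt
Leg 5: track=67.7°, groundspeed=125.3 kt
Leg 6: track=136.4°, groundspeed=138.0 kt

Leg 1: heading 172.4°; drift -16.5° → track 155.9°, groundspeed 127.5 kt
Leg 2: heading 30.5°; drift +21.6° → track 52.1°, groundspeed 113.6 kt
Leg 3: heading 41.6°; drift +19.4° → track 61.0°, groundspeed 120.5 kt
Leg 4: heading 175.7°; drift -17.3° → track 158.4°, groundspeed 125.8 kt
Leg 5: heading 50.2°; drift +17.5° → track 67.7°, groundspeed 125.3 kt
Leg 6: heading 145.8°; drift -9.4° → track 136.4°, groundspeed 138.0 kt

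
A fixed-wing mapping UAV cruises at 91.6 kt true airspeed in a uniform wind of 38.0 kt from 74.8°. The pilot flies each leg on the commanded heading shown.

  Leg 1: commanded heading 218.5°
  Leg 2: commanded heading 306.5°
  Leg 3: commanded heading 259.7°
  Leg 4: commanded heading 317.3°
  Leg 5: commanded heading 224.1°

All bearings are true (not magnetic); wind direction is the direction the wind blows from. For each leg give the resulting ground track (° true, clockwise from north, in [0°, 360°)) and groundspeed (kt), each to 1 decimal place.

Leg 1: track=228.9°, groundspeed=124.3 kt
Leg 2: track=292.0°, groundspeed=119.0 kt
Leg 3: track=258.3°, groundspeed=129.5 kt
Leg 4: track=300.1°, groundspeed=114.2 kt
Leg 5: track=233.0°, groundspeed=125.8 kt

Leg 1: heading 218.5°; drift +10.4° → track 228.9°, groundspeed 124.3 kt
Leg 2: heading 306.5°; drift -14.5° → track 292.0°, groundspeed 119.0 kt
Leg 3: heading 259.7°; drift -1.4° → track 258.3°, groundspeed 129.5 kt
Leg 4: heading 317.3°; drift -17.2° → track 300.1°, groundspeed 114.2 kt
Leg 5: heading 224.1°; drift +8.9° → track 233.0°, groundspeed 125.8 kt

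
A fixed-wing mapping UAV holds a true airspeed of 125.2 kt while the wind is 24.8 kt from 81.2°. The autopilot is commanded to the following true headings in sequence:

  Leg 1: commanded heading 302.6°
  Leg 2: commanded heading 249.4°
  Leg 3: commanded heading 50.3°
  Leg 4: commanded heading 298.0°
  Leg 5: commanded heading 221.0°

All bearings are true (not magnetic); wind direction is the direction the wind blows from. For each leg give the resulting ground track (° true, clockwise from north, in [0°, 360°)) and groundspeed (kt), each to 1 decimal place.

Leg 1: track=296.1°, groundspeed=144.7 kt
Leg 2: track=251.3°, groundspeed=149.6 kt
Leg 3: track=43.3°, groundspeed=104.7 kt
Leg 4: track=292.2°, groundspeed=145.8 kt
Leg 5: track=227.3°, groundspeed=145.0 kt

Leg 1: heading 302.6°; drift -6.5° → track 296.1°, groundspeed 144.7 kt
Leg 2: heading 249.4°; drift +1.9° → track 251.3°, groundspeed 149.6 kt
Leg 3: heading 50.3°; drift -7.0° → track 43.3°, groundspeed 104.7 kt
Leg 4: heading 298.0°; drift -5.8° → track 292.2°, groundspeed 145.8 kt
Leg 5: heading 221.0°; drift +6.3° → track 227.3°, groundspeed 145.0 kt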